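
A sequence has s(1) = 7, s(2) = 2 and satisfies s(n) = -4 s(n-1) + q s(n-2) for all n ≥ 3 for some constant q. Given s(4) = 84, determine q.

s(3) = -8 + 7q
s(4) = 32 - 26q
So 32 - 26q = 84, giving q = -2.

-2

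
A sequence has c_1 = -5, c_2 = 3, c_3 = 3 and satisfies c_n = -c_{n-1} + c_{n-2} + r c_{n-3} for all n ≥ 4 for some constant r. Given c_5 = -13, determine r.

c_4 = -5r
c_5 = 3 + 8r
So 3 + 8r = -13, giving r = -2.

-2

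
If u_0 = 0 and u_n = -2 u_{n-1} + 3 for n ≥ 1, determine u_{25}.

The fixed point is 3/(1 + 2) = 1, so u_n - 1 = -2(u_{n-1} - 1).
Hence u_n = -1·(-2)^n + 1.
u_{25} = -1·(-2)^{25} + 1 = -1·-33554432 + 1 = 33554433.

33554433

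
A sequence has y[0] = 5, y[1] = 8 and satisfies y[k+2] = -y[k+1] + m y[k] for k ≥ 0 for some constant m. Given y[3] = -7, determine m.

y[2] = -8 + 5m
y[3] = 8 + 3m
So 8 + 3m = -7, giving m = -5.

-5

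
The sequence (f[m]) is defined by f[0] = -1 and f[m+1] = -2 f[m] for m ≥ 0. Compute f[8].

f[1] = -2·(-1) = 2
f[2] = -2·2 = -4
f[3] = -2·(-4) = 8
f[4] = -2·8 = -16
f[5] = -2·(-16) = 32
f[6] = -2·32 = -64
f[7] = -2·(-64) = 128
f[8] = -2·128 = -256

-256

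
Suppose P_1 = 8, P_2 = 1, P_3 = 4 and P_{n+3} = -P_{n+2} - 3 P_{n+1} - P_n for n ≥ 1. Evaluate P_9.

P_4 = -4 - 3*1 - 8 = -15
P_5 = -(-15) - 3*4 - 1 = 2
P_6 = -2 - 3*(-15) - 4 = 39
P_7 = -39 - 3*2 - (-15) = -30
P_8 = -(-30) - 3*39 - 2 = -89
P_9 = -(-89) - 3*(-30) - 39 = 140

140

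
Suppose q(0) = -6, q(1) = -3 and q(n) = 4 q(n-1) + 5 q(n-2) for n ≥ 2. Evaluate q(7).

-117183

q(2) = 4*(-3) + 5*(-6) = -42
q(3) = 4*(-42) + 5*(-3) = -183
q(4) = 4*(-183) + 5*(-42) = -942
q(5) = 4*(-942) + 5*(-183) = -4683
q(6) = 4*(-4683) + 5*(-942) = -23442
q(7) = 4*(-23442) + 5*(-4683) = -117183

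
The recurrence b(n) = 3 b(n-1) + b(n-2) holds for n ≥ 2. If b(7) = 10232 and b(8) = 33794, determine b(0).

Rearranging, b(n-2) = b(n) - 3 b(n-1).
b(6) = 33794 - 3(10232) = 3098
b(5) = 10232 - 3(3098) = 938
b(4) = 3098 - 3(938) = 284
b(3) = 938 - 3(284) = 86
b(2) = 284 - 3(86) = 26
b(1) = 86 - 3(26) = 8
b(0) = 26 - 3(8) = 2

2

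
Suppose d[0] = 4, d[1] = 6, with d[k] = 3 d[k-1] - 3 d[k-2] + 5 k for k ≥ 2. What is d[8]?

298

d[2] = 3(6) - 3(4) + 10 = 16
d[3] = 3(16) - 3(6) + 15 = 45
d[4] = 3(45) - 3(16) + 20 = 107
d[5] = 3(107) - 3(45) + 25 = 211
d[6] = 3(211) - 3(107) + 30 = 342
d[7] = 3(342) - 3(211) + 35 = 428
d[8] = 3(428) - 3(342) + 40 = 298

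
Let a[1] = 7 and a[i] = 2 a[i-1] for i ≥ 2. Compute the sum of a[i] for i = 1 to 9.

a[2] = 2(7) = 14
a[3] = 2(14) = 28
a[4] = 2(28) = 56
a[5] = 2(56) = 112
a[6] = 2(112) = 224
a[7] = 2(224) = 448
a[8] = 2(448) = 896
a[9] = 2(896) = 1792
Sum = 7 + 14 + 28 + 56 + 112 + 224 + 448 + 896 + 1792 = 3577

3577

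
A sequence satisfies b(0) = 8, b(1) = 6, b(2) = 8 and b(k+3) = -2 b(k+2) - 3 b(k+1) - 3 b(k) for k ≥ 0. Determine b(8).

b(3) = -2*8 - 3*6 - 3*8 = -58
b(4) = -2*(-58) - 3*8 - 3*6 = 74
b(5) = -2*74 - 3*(-58) - 3*8 = 2
b(6) = -2*2 - 3*74 - 3*(-58) = -52
b(7) = -2*(-52) - 3*2 - 3*74 = -124
b(8) = -2*(-124) - 3*(-52) - 3*2 = 398

398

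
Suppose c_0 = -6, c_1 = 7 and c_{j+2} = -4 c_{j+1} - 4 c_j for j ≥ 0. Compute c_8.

3584

c_2 = -4*7 - 4*(-6) = -4
c_3 = -4*(-4) - 4*7 = -12
c_4 = -4*(-12) - 4*(-4) = 64
c_5 = -4*64 - 4*(-12) = -208
c_6 = -4*(-208) - 4*64 = 576
c_7 = -4*576 - 4*(-208) = -1472
c_8 = -4*(-1472) - 4*576 = 3584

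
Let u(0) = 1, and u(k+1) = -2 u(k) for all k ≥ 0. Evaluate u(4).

16

u(1) = -2(1) = -2
u(2) = -2(-2) = 4
u(3) = -2(4) = -8
u(4) = -2(-8) = 16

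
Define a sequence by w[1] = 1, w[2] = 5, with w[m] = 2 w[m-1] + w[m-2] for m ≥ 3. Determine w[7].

w[3] = 2·5 + 1 = 11
w[4] = 2·11 + 5 = 27
w[5] = 2·27 + 11 = 65
w[6] = 2·65 + 27 = 157
w[7] = 2·157 + 65 = 379

379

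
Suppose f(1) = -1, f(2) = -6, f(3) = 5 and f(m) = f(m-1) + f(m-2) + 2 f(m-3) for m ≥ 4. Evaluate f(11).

-298

f(4) = 5 + (-6) + 2*(-1) = -3
f(5) = (-3) + 5 + 2*(-6) = -10
f(6) = (-10) + (-3) + 2*5 = -3
f(7) = (-3) + (-10) + 2*(-3) = -19
f(8) = (-19) + (-3) + 2*(-10) = -42
f(9) = (-42) + (-19) + 2*(-3) = -67
f(10) = (-67) + (-42) + 2*(-19) = -147
f(11) = (-147) + (-67) + 2*(-42) = -298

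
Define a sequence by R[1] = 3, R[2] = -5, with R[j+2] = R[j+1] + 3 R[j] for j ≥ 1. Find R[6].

R[3] = (-5) + 3*3 = 4
R[4] = 4 + 3*(-5) = -11
R[5] = (-11) + 3*4 = 1
R[6] = 1 + 3*(-11) = -32

-32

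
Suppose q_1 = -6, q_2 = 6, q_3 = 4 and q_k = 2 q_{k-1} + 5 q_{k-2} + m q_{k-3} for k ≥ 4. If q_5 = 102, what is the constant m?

q_4 = 38 - 6m
q_5 = 96 - 6m
So 96 - 6m = 102, giving m = -1.

-1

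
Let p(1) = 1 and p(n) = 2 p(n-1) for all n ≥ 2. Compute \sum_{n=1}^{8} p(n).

255

p(2) = 2·1 = 2
p(3) = 2·2 = 4
p(4) = 2·4 = 8
p(5) = 2·8 = 16
p(6) = 2·16 = 32
p(7) = 2·32 = 64
p(8) = 2·64 = 128
Sum = 1 + 2 + 4 + 8 + 16 + 32 + 64 + 128 = 255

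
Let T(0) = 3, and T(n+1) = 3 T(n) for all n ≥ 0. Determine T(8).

T(1) = 3*3 = 9
T(2) = 3*9 = 27
T(3) = 3*27 = 81
T(4) = 3*81 = 243
T(5) = 3*243 = 729
T(6) = 3*729 = 2187
T(7) = 3*2187 = 6561
T(8) = 3*6561 = 19683

19683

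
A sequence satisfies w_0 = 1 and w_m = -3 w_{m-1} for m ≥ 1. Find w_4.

81

w_1 = -3*1 = -3
w_2 = -3*(-3) = 9
w_3 = -3*9 = -27
w_4 = -3*(-27) = 81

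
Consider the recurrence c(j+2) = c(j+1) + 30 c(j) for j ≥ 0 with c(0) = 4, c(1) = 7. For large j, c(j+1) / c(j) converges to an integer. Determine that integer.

The characteristic equation is r^2 - r - 30 = 0, which factors as (r - 6)(r + 5) = 0.
So the roots are 6 and -5. Since |6| > |-5| and the coefficient of 6^j is non-zero, the ratio tends to 6.

6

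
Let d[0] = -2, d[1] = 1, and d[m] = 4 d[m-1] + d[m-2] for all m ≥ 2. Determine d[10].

d[2] = 4*1 + (-2) = 2
d[3] = 4*2 + 1 = 9
d[4] = 4*9 + 2 = 38
d[5] = 4*38 + 9 = 161
d[6] = 4*161 + 38 = 682
d[7] = 4*682 + 161 = 2889
d[8] = 4*2889 + 682 = 12238
d[9] = 4*12238 + 2889 = 51841
d[10] = 4*51841 + 12238 = 219602

219602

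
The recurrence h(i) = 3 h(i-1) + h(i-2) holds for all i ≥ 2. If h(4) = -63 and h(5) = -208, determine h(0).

Rearranging, h(i-2) = h(i) - 3 h(i-1).
h(3) = -208 - 3·(-63) = -19
h(2) = -63 - 3·(-19) = -6
h(1) = -19 - 3·(-6) = -1
h(0) = -6 - 3·(-1) = -3

-3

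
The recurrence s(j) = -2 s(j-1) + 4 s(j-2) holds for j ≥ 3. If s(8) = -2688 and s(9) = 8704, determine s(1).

1

Rearranging, s(j-2) = (s(j) + 2 s(j-1)) / 4.
s(7) = (8704 + 2·(-2688)) / 4 = 3328/4 = 832
s(6) = (-2688 + 2·832) / 4 = -1024/4 = -256
s(5) = (832 + 2·(-256)) / 4 = 320/4 = 80
s(4) = (-256 + 2·80) / 4 = -96/4 = -24
s(3) = (80 + 2·(-24)) / 4 = 32/4 = 8
s(2) = (-24 + 2·8) / 4 = -8/4 = -2
s(1) = (8 + 2·(-2)) / 4 = 4/4 = 1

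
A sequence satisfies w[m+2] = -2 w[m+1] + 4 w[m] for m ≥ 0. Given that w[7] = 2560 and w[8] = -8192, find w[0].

Rearranging, w[m-2] = (w[m] + 2 w[m-1]) / 4.
w[6] = (-8192 + 2(2560)) / 4 = -3072/4 = -768
w[5] = (2560 + 2(-768)) / 4 = 1024/4 = 256
w[4] = (-768 + 2(256)) / 4 = -256/4 = -64
w[3] = (256 + 2(-64)) / 4 = 128/4 = 32
w[2] = (-64 + 2(32)) / 4 = 0/4 = 0
w[1] = (32 + 2(0)) / 4 = 32/4 = 8
w[0] = (0 + 2(8)) / 4 = 16/4 = 4

4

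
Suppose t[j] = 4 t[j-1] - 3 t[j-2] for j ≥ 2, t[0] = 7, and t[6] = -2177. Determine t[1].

1

Let t[1] = v.
t[2] = -21 + 4v
t[3] = -84 + 13v
t[4] = -273 + 40v
t[5] = -840 + 121v
t[6] = -2541 + 364v
So -2541 + 364v = -2177, giving v = 1.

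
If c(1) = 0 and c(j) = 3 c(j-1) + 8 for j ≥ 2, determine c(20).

4649045864

The fixed point is 8/(1 - 3) = -4, so c(j) + 4 = 3(c(j-1) + 4).
Hence c(j) = 4·3^{j-1} - 4.
c(20) = 4·3^{19} - 4 = 4·1162261467 - 4 = 4649045864.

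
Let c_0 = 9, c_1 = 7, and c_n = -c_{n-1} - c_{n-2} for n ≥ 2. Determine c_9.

c_2 = -7 - 9 = -16
c_3 = -(-16) - 7 = 9
c_4 = -9 - (-16) = 7
c_5 = -7 - 9 = -16
c_6 = -(-16) - 7 = 9
c_7 = -9 - (-16) = 7
c_8 = -7 - 9 = -16
c_9 = -(-16) - 7 = 9

9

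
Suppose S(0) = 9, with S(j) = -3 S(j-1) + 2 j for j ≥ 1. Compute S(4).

S(1) = -3*9 + 2 = -25
S(2) = -3*(-25) + 4 = 79
S(3) = -3*79 + 6 = -231
S(4) = -3*(-231) + 8 = 701

701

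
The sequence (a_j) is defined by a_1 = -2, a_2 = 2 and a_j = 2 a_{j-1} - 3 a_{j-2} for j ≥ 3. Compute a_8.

-34

a_3 = 2·2 - 3·(-2) = 10
a_4 = 2·10 - 3·2 = 14
a_5 = 2·14 - 3·10 = -2
a_6 = 2·(-2) - 3·14 = -46
a_7 = 2·(-46) - 3·(-2) = -86
a_8 = 2·(-86) - 3·(-46) = -34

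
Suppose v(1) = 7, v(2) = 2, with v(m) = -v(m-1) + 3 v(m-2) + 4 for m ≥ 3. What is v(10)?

v(3) = -2 + 3·7 + 4 = 23
v(4) = -23 + 3·2 + 4 = -13
v(5) = -(-13) + 3·23 + 4 = 86
v(6) = -86 + 3·(-13) + 4 = -121
v(7) = -(-121) + 3·86 + 4 = 383
v(8) = -383 + 3·(-121) + 4 = -742
v(9) = -(-742) + 3·383 + 4 = 1895
v(10) = -1895 + 3·(-742) + 4 = -4117

-4117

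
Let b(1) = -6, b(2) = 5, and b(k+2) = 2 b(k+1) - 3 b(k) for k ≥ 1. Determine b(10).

1373

b(3) = 2*5 - 3*(-6) = 28
b(4) = 2*28 - 3*5 = 41
b(5) = 2*41 - 3*28 = -2
b(6) = 2*(-2) - 3*41 = -127
b(7) = 2*(-127) - 3*(-2) = -248
b(8) = 2*(-248) - 3*(-127) = -115
b(9) = 2*(-115) - 3*(-248) = 514
b(10) = 2*514 - 3*(-115) = 1373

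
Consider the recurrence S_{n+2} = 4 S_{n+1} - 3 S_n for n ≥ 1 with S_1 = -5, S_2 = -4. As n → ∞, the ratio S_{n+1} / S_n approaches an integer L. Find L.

3

The characteristic equation is r^2 - 4r + 3 = 0, which factors as (r - 3)(r - 1) = 0.
So the roots are 3 and 1. Since |3| > |1| and the coefficient of 3^n is non-zero, the ratio tends to 3.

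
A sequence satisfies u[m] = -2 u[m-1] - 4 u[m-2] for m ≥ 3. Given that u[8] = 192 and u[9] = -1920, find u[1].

Rearranging, u[m-2] = (u[m] + 2 u[m-1]) / -4.
u[7] = (-1920 + 2*192) / -4 = -1536/-4 = 384
u[6] = (192 + 2*384) / -4 = 960/-4 = -240
u[5] = (384 + 2*(-240)) / -4 = -96/-4 = 24
u[4] = (-240 + 2*24) / -4 = -192/-4 = 48
u[3] = (24 + 2*48) / -4 = 120/-4 = -30
u[2] = (48 + 2*(-30)) / -4 = -12/-4 = 3
u[1] = (-30 + 2*3) / -4 = -24/-4 = 6

6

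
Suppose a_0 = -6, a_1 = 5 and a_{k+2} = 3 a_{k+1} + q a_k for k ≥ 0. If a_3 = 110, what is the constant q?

a_2 = 15 - 6q
a_3 = 45 - 13q
So 45 - 13q = 110, giving q = -5.

-5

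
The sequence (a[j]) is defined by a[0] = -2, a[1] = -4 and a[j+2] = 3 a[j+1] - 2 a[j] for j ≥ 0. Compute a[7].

a[2] = 3·(-4) - 2·(-2) = -8
a[3] = 3·(-8) - 2·(-4) = -16
a[4] = 3·(-16) - 2·(-8) = -32
a[5] = 3·(-32) - 2·(-16) = -64
a[6] = 3·(-64) - 2·(-32) = -128
a[7] = 3·(-128) - 2·(-64) = -256

-256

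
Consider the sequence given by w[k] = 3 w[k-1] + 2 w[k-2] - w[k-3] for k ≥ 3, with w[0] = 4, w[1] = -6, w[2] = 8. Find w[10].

w[3] = 3*8 + 2*(-6) - 4 = 8
w[4] = 3*8 + 2*8 - (-6) = 46
w[5] = 3*46 + 2*8 - 8 = 146
w[6] = 3*146 + 2*46 - 8 = 522
w[7] = 3*522 + 2*146 - 46 = 1812
w[8] = 3*1812 + 2*522 - 146 = 6334
w[9] = 3*6334 + 2*1812 - 522 = 22104
w[10] = 3*22104 + 2*6334 - 1812 = 77168

77168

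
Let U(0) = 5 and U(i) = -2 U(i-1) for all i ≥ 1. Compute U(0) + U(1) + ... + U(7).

-425

U(1) = -2(5) = -10
U(2) = -2(-10) = 20
U(3) = -2(20) = -40
U(4) = -2(-40) = 80
U(5) = -2(80) = -160
U(6) = -2(-160) = 320
U(7) = -2(320) = -640
Sum = 5 + (-10) + 20 + (-40) + 80 + (-160) + 320 + (-640) = -425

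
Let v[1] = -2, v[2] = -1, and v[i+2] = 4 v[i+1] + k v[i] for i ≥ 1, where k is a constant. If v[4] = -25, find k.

v[3] = -4 - 2k
v[4] = -16 - 9k
So -16 - 9k = -25, giving k = 1.

1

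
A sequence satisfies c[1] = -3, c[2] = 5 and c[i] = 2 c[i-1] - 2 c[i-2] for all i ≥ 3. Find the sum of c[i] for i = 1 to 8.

-120

c[3] = 2(5) - 2(-3) = 16
c[4] = 2(16) - 2(5) = 22
c[5] = 2(22) - 2(16) = 12
c[6] = 2(12) - 2(22) = -20
c[7] = 2(-20) - 2(12) = -64
c[8] = 2(-64) - 2(-20) = -88
Sum = (-3) + 5 + 16 + 22 + 12 + (-20) + (-64) + (-88) = -120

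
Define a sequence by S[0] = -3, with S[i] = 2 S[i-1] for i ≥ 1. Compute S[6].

-192

S[1] = 2*(-3) = -6
S[2] = 2*(-6) = -12
S[3] = 2*(-12) = -24
S[4] = 2*(-24) = -48
S[5] = 2*(-48) = -96
S[6] = 2*(-96) = -192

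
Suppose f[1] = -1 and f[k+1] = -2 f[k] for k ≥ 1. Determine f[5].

f[2] = -2*(-1) = 2
f[3] = -2*2 = -4
f[4] = -2*(-4) = 8
f[5] = -2*8 = -16

-16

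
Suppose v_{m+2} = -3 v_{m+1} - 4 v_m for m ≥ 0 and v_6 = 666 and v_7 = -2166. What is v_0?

Rearranging, v_{m-2} = (v_m + 3 v_{m-1}) / -4.
v_5 = (-2166 + 3(666)) / -4 = -168/-4 = 42
v_4 = (666 + 3(42)) / -4 = 792/-4 = -198
v_3 = (42 + 3(-198)) / -4 = -552/-4 = 138
v_2 = (-198 + 3(138)) / -4 = 216/-4 = -54
v_1 = (138 + 3(-54)) / -4 = -24/-4 = 6
v_0 = (-54 + 3(6)) / -4 = -36/-4 = 9

9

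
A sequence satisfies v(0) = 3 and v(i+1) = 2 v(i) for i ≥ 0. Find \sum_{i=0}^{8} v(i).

v(1) = 2*3 = 6
v(2) = 2*6 = 12
v(3) = 2*12 = 24
v(4) = 2*24 = 48
v(5) = 2*48 = 96
v(6) = 2*96 = 192
v(7) = 2*192 = 384
v(8) = 2*384 = 768
Sum = 3 + 6 + 12 + 24 + 48 + 96 + 192 + 384 + 768 = 1533

1533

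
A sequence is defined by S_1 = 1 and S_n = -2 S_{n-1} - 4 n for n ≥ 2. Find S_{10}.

-1664

S_2 = -2*1 - 8 = -10
S_3 = -2*(-10) - 12 = 8
S_4 = -2*8 - 16 = -32
S_5 = -2*(-32) - 20 = 44
S_6 = -2*44 - 24 = -112
S_7 = -2*(-112) - 28 = 196
S_8 = -2*196 - 32 = -424
S_9 = -2*(-424) - 36 = 812
S_{10} = -2*812 - 40 = -1664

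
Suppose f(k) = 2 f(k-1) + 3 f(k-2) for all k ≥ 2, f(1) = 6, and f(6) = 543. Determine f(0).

Let f(0) = y.
f(2) = 12 + 3y
f(3) = 42 + 6y
f(4) = 120 + 21y
f(5) = 366 + 60y
f(6) = 1092 + 183y
So 1092 + 183y = 543, giving y = -3.

-3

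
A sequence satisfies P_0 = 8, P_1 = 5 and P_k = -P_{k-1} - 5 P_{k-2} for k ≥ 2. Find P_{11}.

57095

P_2 = -5 - 5·8 = -45
P_3 = -(-45) - 5·5 = 20
P_4 = -20 - 5·(-45) = 205
P_5 = -205 - 5·20 = -305
P_6 = -(-305) - 5·205 = -720
P_7 = -(-720) - 5·(-305) = 2245
P_8 = -2245 - 5·(-720) = 1355
P_9 = -1355 - 5·2245 = -12580
P_{10} = -(-12580) - 5·1355 = 5805
P_{11} = -5805 - 5·(-12580) = 57095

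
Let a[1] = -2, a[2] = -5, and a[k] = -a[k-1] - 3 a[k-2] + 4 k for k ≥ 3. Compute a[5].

a[3] = -(-5) - 3(-2) + 12 = 23
a[4] = -23 - 3(-5) + 16 = 8
a[5] = -8 - 3(23) + 20 = -57

-57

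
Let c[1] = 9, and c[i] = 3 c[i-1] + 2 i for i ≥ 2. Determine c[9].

c[2] = 3(9) + 4 = 31
c[3] = 3(31) + 6 = 99
c[4] = 3(99) + 8 = 305
c[5] = 3(305) + 10 = 925
c[6] = 3(925) + 12 = 2787
c[7] = 3(2787) + 14 = 8375
c[8] = 3(8375) + 16 = 25141
c[9] = 3(25141) + 18 = 75441

75441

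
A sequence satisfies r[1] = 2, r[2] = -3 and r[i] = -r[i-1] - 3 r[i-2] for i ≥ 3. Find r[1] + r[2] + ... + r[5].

5

r[3] = -(-3) - 3(2) = -3
r[4] = -(-3) - 3(-3) = 12
r[5] = -12 - 3(-3) = -3
Sum = 2 + (-3) + (-3) + 12 + (-3) = 5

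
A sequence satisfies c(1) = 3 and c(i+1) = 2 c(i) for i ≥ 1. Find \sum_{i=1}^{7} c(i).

381

c(2) = 2·3 = 6
c(3) = 2·6 = 12
c(4) = 2·12 = 24
c(5) = 2·24 = 48
c(6) = 2·48 = 96
c(7) = 2·96 = 192
Sum = 3 + 6 + 12 + 24 + 48 + 96 + 192 = 381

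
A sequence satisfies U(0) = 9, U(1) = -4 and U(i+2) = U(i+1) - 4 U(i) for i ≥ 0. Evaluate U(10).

4936

U(2) = (-4) - 4*9 = -40
U(3) = (-40) - 4*(-4) = -24
U(4) = (-24) - 4*(-40) = 136
U(5) = 136 - 4*(-24) = 232
U(6) = 232 - 4*136 = -312
U(7) = (-312) - 4*232 = -1240
U(8) = (-1240) - 4*(-312) = 8
U(9) = 8 - 4*(-1240) = 4968
U(10) = 4968 - 4*8 = 4936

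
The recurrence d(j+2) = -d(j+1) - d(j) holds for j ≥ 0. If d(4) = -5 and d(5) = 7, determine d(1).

-5

Rearranging, d(j-2) = -(d(j) + d(j-1)).
d(3) = -(7 + (-5)) = -2
d(2) = -(-5 + (-2)) = 7
d(1) = -(-2 + 7) = -5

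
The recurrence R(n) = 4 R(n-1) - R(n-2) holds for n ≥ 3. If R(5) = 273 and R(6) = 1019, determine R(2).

Rearranging, R(n-2) = -(R(n) - 4 R(n-1)).
R(4) = -(1019 - 4·273) = 73
R(3) = -(273 - 4·73) = 19
R(2) = -(73 - 4·19) = 3

3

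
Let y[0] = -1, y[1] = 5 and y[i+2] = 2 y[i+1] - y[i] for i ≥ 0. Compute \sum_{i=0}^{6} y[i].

119

y[2] = 2*5 - (-1) = 11
y[3] = 2*11 - 5 = 17
y[4] = 2*17 - 11 = 23
y[5] = 2*23 - 17 = 29
y[6] = 2*29 - 23 = 35
Sum = (-1) + 5 + 11 + 17 + 23 + 29 + 35 = 119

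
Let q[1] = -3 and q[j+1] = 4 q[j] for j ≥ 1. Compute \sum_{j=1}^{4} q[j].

q[2] = 4*(-3) = -12
q[3] = 4*(-12) = -48
q[4] = 4*(-48) = -192
Sum = (-3) + (-12) + (-48) + (-192) = -255

-255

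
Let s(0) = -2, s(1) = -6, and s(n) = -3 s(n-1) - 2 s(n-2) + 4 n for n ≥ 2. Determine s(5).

s(2) = -3(-6) - 2(-2) + 8 = 30
s(3) = -3(30) - 2(-6) + 12 = -66
s(4) = -3(-66) - 2(30) + 16 = 154
s(5) = -3(154) - 2(-66) + 20 = -310

-310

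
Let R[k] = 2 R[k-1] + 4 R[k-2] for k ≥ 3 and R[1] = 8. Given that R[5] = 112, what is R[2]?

-6

Let R[2] = z.
R[3] = 32 + 2z
R[4] = 64 + 8z
R[5] = 256 + 24z
So 256 + 24z = 112, giving z = -6.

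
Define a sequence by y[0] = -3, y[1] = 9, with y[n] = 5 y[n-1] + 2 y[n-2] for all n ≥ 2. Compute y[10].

27480879

y[2] = 5(9) + 2(-3) = 39
y[3] = 5(39) + 2(9) = 213
y[4] = 5(213) + 2(39) = 1143
y[5] = 5(1143) + 2(213) = 6141
y[6] = 5(6141) + 2(1143) = 32991
y[7] = 5(32991) + 2(6141) = 177237
y[8] = 5(177237) + 2(32991) = 952167
y[9] = 5(952167) + 2(177237) = 5115309
y[10] = 5(5115309) + 2(952167) = 27480879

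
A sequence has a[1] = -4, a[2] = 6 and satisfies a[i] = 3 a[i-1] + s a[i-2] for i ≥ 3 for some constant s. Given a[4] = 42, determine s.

2

a[3] = 18 - 4s
a[4] = 54 - 6s
So 54 - 6s = 42, giving s = 2.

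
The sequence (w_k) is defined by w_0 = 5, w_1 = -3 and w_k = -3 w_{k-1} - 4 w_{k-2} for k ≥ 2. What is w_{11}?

7917

w_2 = -3*(-3) - 4*5 = -11
w_3 = -3*(-11) - 4*(-3) = 45
w_4 = -3*45 - 4*(-11) = -91
w_5 = -3*(-91) - 4*45 = 93
w_6 = -3*93 - 4*(-91) = 85
w_7 = -3*85 - 4*93 = -627
w_8 = -3*(-627) - 4*85 = 1541
w_9 = -3*1541 - 4*(-627) = -2115
w_{10} = -3*(-2115) - 4*1541 = 181
w_{11} = -3*181 - 4*(-2115) = 7917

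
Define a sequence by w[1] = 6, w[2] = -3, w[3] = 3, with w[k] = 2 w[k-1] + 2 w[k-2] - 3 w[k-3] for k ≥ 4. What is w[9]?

w[4] = 2*3 + 2*(-3) - 3*6 = -18
w[5] = 2*(-18) + 2*3 - 3*(-3) = -21
w[6] = 2*(-21) + 2*(-18) - 3*3 = -87
w[7] = 2*(-87) + 2*(-21) - 3*(-18) = -162
w[8] = 2*(-162) + 2*(-87) - 3*(-21) = -435
w[9] = 2*(-435) + 2*(-162) - 3*(-87) = -933

-933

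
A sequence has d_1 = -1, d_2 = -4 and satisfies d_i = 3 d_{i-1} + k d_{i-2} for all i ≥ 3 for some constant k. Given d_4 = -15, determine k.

-3

d_3 = -12 - k
d_4 = -36 - 7k
So -36 - 7k = -15, giving k = -3.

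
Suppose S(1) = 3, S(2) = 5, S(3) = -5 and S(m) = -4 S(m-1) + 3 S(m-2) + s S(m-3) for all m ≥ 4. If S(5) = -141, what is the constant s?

S(4) = 35 + 3s
S(5) = -155 - 7s
So -155 - 7s = -141, giving s = -2.

-2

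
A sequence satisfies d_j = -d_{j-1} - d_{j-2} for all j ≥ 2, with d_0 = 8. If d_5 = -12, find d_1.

Let d_1 = v.
d_2 = -8 - v
d_3 = 8
d_4 = v
d_5 = -8 - v
So -8 - v = -12, giving v = 4.

4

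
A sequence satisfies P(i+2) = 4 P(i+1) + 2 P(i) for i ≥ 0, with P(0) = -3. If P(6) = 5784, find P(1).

Let P(1) = z.
P(2) = -6 + 4z
P(3) = -24 + 18z
P(4) = -108 + 80z
P(5) = -480 + 356z
P(6) = -2136 + 1584z
So -2136 + 1584z = 5784, giving z = 5.

5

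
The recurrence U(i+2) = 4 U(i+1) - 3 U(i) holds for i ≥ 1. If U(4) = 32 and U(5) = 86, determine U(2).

8

Rearranging, U(i-2) = (U(i) - 4 U(i-1)) / -3.
U(3) = (86 - 4·32) / -3 = -42/-3 = 14
U(2) = (32 - 4·14) / -3 = -24/-3 = 8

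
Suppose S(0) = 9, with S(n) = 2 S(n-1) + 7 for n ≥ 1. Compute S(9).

S(1) = 2·9 + 7 = 25
S(2) = 2·25 + 7 = 57
S(3) = 2·57 + 7 = 121
S(4) = 2·121 + 7 = 249
S(5) = 2·249 + 7 = 505
S(6) = 2·505 + 7 = 1017
S(7) = 2·1017 + 7 = 2041
S(8) = 2·2041 + 7 = 4089
S(9) = 2·4089 + 7 = 8185

8185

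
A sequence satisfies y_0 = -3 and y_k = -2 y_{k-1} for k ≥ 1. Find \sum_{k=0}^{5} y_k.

63

y_1 = -2·(-3) = 6
y_2 = -2·6 = -12
y_3 = -2·(-12) = 24
y_4 = -2·24 = -48
y_5 = -2·(-48) = 96
Sum = (-3) + 6 + (-12) + 24 + (-48) + 96 = 63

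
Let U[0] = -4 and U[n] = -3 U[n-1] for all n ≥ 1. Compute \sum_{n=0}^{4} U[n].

-244

U[1] = -3(-4) = 12
U[2] = -3(12) = -36
U[3] = -3(-36) = 108
U[4] = -3(108) = -324
Sum = (-4) + 12 + (-36) + 108 + (-324) = -244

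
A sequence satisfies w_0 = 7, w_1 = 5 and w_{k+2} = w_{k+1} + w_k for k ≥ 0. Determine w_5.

46

w_2 = 5 + 7 = 12
w_3 = 12 + 5 = 17
w_4 = 17 + 12 = 29
w_5 = 29 + 17 = 46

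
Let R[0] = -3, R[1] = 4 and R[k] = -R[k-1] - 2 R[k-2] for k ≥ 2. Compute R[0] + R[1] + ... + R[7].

R[2] = -4 - 2(-3) = 2
R[3] = -2 - 2(4) = -10
R[4] = -(-10) - 2(2) = 6
R[5] = -6 - 2(-10) = 14
R[6] = -14 - 2(6) = -26
R[7] = -(-26) - 2(14) = -2
Sum = (-3) + 4 + 2 + (-10) + 6 + 14 + (-26) + (-2) = -15

-15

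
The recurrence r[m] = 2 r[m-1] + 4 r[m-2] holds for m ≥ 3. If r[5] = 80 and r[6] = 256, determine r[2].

Rearranging, r[m-2] = (r[m] - 2 r[m-1]) / 4.
r[4] = (256 - 2*80) / 4 = 96/4 = 24
r[3] = (80 - 2*24) / 4 = 32/4 = 8
r[2] = (24 - 2*8) / 4 = 8/4 = 2

2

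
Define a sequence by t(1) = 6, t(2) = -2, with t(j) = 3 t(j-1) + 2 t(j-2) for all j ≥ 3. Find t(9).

t(3) = 3*(-2) + 2*6 = 6
t(4) = 3*6 + 2*(-2) = 14
t(5) = 3*14 + 2*6 = 54
t(6) = 3*54 + 2*14 = 190
t(7) = 3*190 + 2*54 = 678
t(8) = 3*678 + 2*190 = 2414
t(9) = 3*2414 + 2*678 = 8598

8598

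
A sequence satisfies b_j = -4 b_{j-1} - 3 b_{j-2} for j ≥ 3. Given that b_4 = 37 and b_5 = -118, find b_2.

1

Rearranging, b_{j-2} = (b_j + 4 b_{j-1}) / -3.
b_3 = (-118 + 4(37)) / -3 = 30/-3 = -10
b_2 = (37 + 4(-10)) / -3 = -3/-3 = 1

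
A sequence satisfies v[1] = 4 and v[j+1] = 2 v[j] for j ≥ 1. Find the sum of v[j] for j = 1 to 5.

v[2] = 2·4 = 8
v[3] = 2·8 = 16
v[4] = 2·16 = 32
v[5] = 2·32 = 64
Sum = 4 + 8 + 16 + 32 + 64 = 124

124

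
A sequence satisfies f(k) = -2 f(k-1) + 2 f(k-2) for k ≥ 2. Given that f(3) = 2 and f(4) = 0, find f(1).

Rearranging, f(k-2) = (f(k) + 2 f(k-1)) / 2.
f(2) = (0 + 2(2)) / 2 = 4/2 = 2
f(1) = (2 + 2(2)) / 2 = 6/2 = 3

3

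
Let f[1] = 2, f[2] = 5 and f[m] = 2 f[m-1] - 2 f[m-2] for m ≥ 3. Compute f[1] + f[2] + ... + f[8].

f[3] = 2(5) - 2(2) = 6
f[4] = 2(6) - 2(5) = 2
f[5] = 2(2) - 2(6) = -8
f[6] = 2(-8) - 2(2) = -20
f[7] = 2(-20) - 2(-8) = -24
f[8] = 2(-24) - 2(-20) = -8
Sum = 2 + 5 + 6 + 2 + (-8) + (-20) + (-24) + (-8) = -45

-45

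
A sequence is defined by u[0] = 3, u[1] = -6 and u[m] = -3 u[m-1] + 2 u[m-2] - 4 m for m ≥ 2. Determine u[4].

232

u[2] = -3*(-6) + 2*3 - 8 = 16
u[3] = -3*16 + 2*(-6) - 12 = -72
u[4] = -3*(-72) + 2*16 - 16 = 232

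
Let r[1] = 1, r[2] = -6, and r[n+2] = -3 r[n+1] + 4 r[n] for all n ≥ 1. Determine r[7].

r[3] = -3*(-6) + 4*1 = 22
r[4] = -3*22 + 4*(-6) = -90
r[5] = -3*(-90) + 4*22 = 358
r[6] = -3*358 + 4*(-90) = -1434
r[7] = -3*(-1434) + 4*358 = 5734

5734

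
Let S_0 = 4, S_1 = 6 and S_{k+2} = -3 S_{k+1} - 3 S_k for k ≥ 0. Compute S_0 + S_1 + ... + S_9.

S_2 = -3·6 - 3·4 = -30
S_3 = -3·(-30) - 3·6 = 72
S_4 = -3·72 - 3·(-30) = -126
S_5 = -3·(-126) - 3·72 = 162
S_6 = -3·162 - 3·(-126) = -108
S_7 = -3·(-108) - 3·162 = -162
S_8 = -3·(-162) - 3·(-108) = 810
S_9 = -3·810 - 3·(-162) = -1944
Sum = 4 + 6 + (-30) + 72 + (-126) + 162 + (-108) + (-162) + 810 + (-1944) = -1316

-1316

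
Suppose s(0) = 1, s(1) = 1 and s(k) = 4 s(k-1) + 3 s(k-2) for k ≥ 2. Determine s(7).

s(2) = 4(1) + 3(1) = 7
s(3) = 4(7) + 3(1) = 31
s(4) = 4(31) + 3(7) = 145
s(5) = 4(145) + 3(31) = 673
s(6) = 4(673) + 3(145) = 3127
s(7) = 4(3127) + 3(673) = 14527

14527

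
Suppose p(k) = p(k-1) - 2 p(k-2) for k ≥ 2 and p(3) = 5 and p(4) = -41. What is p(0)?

Rearranging, p(k-2) = (p(k) - p(k-1)) / -2.
p(2) = (-41 - 5) / -2 = -46/-2 = 23
p(1) = (5 - 23) / -2 = -18/-2 = 9
p(0) = (23 - 9) / -2 = 14/-2 = -7

-7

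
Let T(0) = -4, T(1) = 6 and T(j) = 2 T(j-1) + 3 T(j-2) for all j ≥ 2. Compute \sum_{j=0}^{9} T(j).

T(2) = 2·6 + 3·(-4) = 0
T(3) = 2·0 + 3·6 = 18
T(4) = 2·18 + 3·0 = 36
T(5) = 2·36 + 3·18 = 126
T(6) = 2·126 + 3·36 = 360
T(7) = 2·360 + 3·126 = 1098
T(8) = 2·1098 + 3·360 = 3276
T(9) = 2·3276 + 3·1098 = 9846
Sum = (-4) + 6 + 0 + 18 + 36 + 126 + 360 + 1098 + 3276 + 9846 = 14762

14762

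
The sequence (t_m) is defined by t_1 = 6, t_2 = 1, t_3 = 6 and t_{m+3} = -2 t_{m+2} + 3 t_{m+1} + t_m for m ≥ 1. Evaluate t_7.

t_4 = -2·6 + 3·1 + 6 = -3
t_5 = -2·(-3) + 3·6 + 1 = 25
t_6 = -2·25 + 3·(-3) + 6 = -53
t_7 = -2·(-53) + 3·25 + (-3) = 178

178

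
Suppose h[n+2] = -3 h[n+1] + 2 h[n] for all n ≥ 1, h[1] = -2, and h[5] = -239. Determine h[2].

5

Let h[2] = z.
h[3] = -4 - 3z
h[4] = 12 + 11z
h[5] = -44 - 39z
So -44 - 39z = -239, giving z = 5.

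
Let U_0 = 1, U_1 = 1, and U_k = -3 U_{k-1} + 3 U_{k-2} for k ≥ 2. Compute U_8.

-1944

U_2 = -3(1) + 3(1) = 0
U_3 = -3(0) + 3(1) = 3
U_4 = -3(3) + 3(0) = -9
U_5 = -3(-9) + 3(3) = 36
U_6 = -3(36) + 3(-9) = -135
U_7 = -3(-135) + 3(36) = 513
U_8 = -3(513) + 3(-135) = -1944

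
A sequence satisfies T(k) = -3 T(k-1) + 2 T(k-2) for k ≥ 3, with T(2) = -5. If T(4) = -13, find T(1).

-7

Let T(1) = w.
T(3) = 15 + 2w
T(4) = -55 - 6w
So -55 - 6w = -13, giving w = -7.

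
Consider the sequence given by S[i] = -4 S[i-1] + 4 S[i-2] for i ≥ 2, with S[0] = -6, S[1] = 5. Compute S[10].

-12139520

S[2] = -4(5) + 4(-6) = -44
S[3] = -4(-44) + 4(5) = 196
S[4] = -4(196) + 4(-44) = -960
S[5] = -4(-960) + 4(196) = 4624
S[6] = -4(4624) + 4(-960) = -22336
S[7] = -4(-22336) + 4(4624) = 107840
S[8] = -4(107840) + 4(-22336) = -520704
S[9] = -4(-520704) + 4(107840) = 2514176
S[10] = -4(2514176) + 4(-520704) = -12139520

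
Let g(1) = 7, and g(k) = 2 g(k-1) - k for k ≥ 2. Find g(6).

g(2) = 2*7 - 2 = 12
g(3) = 2*12 - 3 = 21
g(4) = 2*21 - 4 = 38
g(5) = 2*38 - 5 = 71
g(6) = 2*71 - 6 = 136

136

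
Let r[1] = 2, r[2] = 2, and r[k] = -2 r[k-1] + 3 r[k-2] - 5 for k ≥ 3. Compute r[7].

-233

r[3] = -2(2) + 3(2) - 5 = -3
r[4] = -2(-3) + 3(2) - 5 = 7
r[5] = -2(7) + 3(-3) - 5 = -28
r[6] = -2(-28) + 3(7) - 5 = 72
r[7] = -2(72) + 3(-28) - 5 = -233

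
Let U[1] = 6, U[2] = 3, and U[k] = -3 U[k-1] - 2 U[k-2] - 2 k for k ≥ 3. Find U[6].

U[3] = -3(3) - 2(6) - 6 = -27
U[4] = -3(-27) - 2(3) - 8 = 67
U[5] = -3(67) - 2(-27) - 10 = -157
U[6] = -3(-157) - 2(67) - 12 = 325

325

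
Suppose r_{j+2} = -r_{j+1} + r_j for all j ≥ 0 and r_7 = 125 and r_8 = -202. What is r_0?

-1

Rearranging, r_{j-2} = r_j + r_{j-1}.
r_6 = -202 + 125 = -77
r_5 = 125 + (-77) = 48
r_4 = -77 + 48 = -29
r_3 = 48 + (-29) = 19
r_2 = -29 + 19 = -10
r_1 = 19 + (-10) = 9
r_0 = -10 + 9 = -1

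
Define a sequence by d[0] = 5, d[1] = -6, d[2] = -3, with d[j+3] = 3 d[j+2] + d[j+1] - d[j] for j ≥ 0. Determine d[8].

d[3] = 3(-3) + (-6) - 5 = -20
d[4] = 3(-20) + (-3) - (-6) = -57
d[5] = 3(-57) + (-20) - (-3) = -188
d[6] = 3(-188) + (-57) - (-20) = -601
d[7] = 3(-601) + (-188) - (-57) = -1934
d[8] = 3(-1934) + (-601) - (-188) = -6215

-6215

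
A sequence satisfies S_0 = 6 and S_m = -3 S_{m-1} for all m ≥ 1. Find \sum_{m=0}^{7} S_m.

-9840

S_1 = -3(6) = -18
S_2 = -3(-18) = 54
S_3 = -3(54) = -162
S_4 = -3(-162) = 486
S_5 = -3(486) = -1458
S_6 = -3(-1458) = 4374
S_7 = -3(4374) = -13122
Sum = 6 + (-18) + 54 + (-162) + 486 + (-1458) + 4374 + (-13122) = -9840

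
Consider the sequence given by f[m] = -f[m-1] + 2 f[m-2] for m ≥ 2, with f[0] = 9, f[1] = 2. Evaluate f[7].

-292

f[2] = -2 + 2*9 = 16
f[3] = -16 + 2*2 = -12
f[4] = -(-12) + 2*16 = 44
f[5] = -44 + 2*(-12) = -68
f[6] = -(-68) + 2*44 = 156
f[7] = -156 + 2*(-68) = -292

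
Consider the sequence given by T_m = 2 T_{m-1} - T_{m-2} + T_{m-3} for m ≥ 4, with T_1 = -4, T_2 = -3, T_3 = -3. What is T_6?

-24

T_4 = 2(-3) - (-3) + (-4) = -7
T_5 = 2(-7) - (-3) + (-3) = -14
T_6 = 2(-14) - (-7) + (-3) = -24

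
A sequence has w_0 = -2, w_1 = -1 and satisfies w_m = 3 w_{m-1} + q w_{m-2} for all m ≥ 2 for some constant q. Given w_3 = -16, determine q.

w_2 = -3 - 2q
w_3 = -9 - 7q
So -9 - 7q = -16, giving q = 1.

1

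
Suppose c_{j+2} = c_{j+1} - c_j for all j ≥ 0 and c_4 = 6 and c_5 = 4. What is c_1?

-6

Rearranging, c_{j-2} = -(c_j - c_{j-1}).
c_3 = -(4 - 6) = 2
c_2 = -(6 - 2) = -4
c_1 = -(2 - (-4)) = -6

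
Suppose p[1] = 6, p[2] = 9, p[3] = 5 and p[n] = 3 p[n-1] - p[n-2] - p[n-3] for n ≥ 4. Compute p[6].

-47

p[4] = 3*5 - 9 - 6 = 0
p[5] = 3*0 - 5 - 9 = -14
p[6] = 3*(-14) - 0 - 5 = -47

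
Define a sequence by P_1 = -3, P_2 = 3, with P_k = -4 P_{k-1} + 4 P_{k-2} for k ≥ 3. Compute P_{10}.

1383168

P_3 = -4(3) + 4(-3) = -24
P_4 = -4(-24) + 4(3) = 108
P_5 = -4(108) + 4(-24) = -528
P_6 = -4(-528) + 4(108) = 2544
P_7 = -4(2544) + 4(-528) = -12288
P_8 = -4(-12288) + 4(2544) = 59328
P_9 = -4(59328) + 4(-12288) = -286464
P_{10} = -4(-286464) + 4(59328) = 1383168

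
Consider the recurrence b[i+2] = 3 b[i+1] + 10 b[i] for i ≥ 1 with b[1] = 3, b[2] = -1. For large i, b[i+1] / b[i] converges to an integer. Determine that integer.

5

The characteristic equation is r^2 - 3r - 10 = 0, which factors as (r - 5)(r + 2) = 0.
So the roots are 5 and -2. Since |5| > |-2| and the coefficient of 5^i is non-zero, the ratio tends to 5.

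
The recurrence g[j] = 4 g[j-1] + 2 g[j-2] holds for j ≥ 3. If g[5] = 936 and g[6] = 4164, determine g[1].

6

Rearranging, g[j-2] = (g[j] - 4 g[j-1]) / 2.
g[4] = (4164 - 4(936)) / 2 = 420/2 = 210
g[3] = (936 - 4(210)) / 2 = 96/2 = 48
g[2] = (210 - 4(48)) / 2 = 18/2 = 9
g[1] = (48 - 4(9)) / 2 = 12/2 = 6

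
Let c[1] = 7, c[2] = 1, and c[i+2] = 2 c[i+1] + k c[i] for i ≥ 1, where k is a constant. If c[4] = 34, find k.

2

c[3] = 2 + 7k
c[4] = 4 + 15k
So 4 + 15k = 34, giving k = 2.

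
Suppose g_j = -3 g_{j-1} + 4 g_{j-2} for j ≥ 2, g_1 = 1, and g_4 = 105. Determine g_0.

3

Let g_0 = w.
g_2 = -3 + 4w
g_3 = 13 - 12w
g_4 = -51 + 52w
So -51 + 52w = 105, giving w = 3.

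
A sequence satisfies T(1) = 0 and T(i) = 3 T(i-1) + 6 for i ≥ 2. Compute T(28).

The fixed point is 6/(1 - 3) = -3, so T(i) + 3 = 3(T(i-1) + 3).
Hence T(i) = 3·3^{i-1} - 3.
T(28) = 3·3^{27} - 3 = 3·7625597484987 - 3 = 22876792454958.

22876792454958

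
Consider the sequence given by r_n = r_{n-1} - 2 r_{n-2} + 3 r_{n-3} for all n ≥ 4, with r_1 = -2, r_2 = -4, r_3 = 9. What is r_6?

r_4 = 9 - 2(-4) + 3(-2) = 11
r_5 = 11 - 2(9) + 3(-4) = -19
r_6 = (-19) - 2(11) + 3(9) = -14

-14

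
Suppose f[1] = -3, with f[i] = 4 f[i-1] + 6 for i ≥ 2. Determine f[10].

-262146

f[2] = 4*(-3) + 6 = -6
f[3] = 4*(-6) + 6 = -18
f[4] = 4*(-18) + 6 = -66
f[5] = 4*(-66) + 6 = -258
f[6] = 4*(-258) + 6 = -1026
f[7] = 4*(-1026) + 6 = -4098
f[8] = 4*(-4098) + 6 = -16386
f[9] = 4*(-16386) + 6 = -65538
f[10] = 4*(-65538) + 6 = -262146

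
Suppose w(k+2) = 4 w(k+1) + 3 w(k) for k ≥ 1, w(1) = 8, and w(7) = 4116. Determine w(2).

Let w(2) = v.
w(3) = 24 + 4v
w(4) = 96 + 19v
w(5) = 456 + 88v
w(6) = 2112 + 409v
w(7) = 9816 + 1900v
So 9816 + 1900v = 4116, giving v = -3.

-3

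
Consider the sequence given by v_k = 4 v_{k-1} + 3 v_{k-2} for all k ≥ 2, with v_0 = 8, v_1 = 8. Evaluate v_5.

5384

v_2 = 4·8 + 3·8 = 56
v_3 = 4·56 + 3·8 = 248
v_4 = 4·248 + 3·56 = 1160
v_5 = 4·1160 + 3·248 = 5384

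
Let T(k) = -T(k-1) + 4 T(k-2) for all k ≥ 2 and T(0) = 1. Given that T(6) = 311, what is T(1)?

Let T(1) = z.
T(2) = 4 - z
T(3) = -4 + 5z
T(4) = 20 - 9z
T(5) = -36 + 29z
T(6) = 116 - 65z
So 116 - 65z = 311, giving z = -3.

-3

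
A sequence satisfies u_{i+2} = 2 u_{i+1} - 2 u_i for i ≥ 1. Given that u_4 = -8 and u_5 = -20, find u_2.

Rearranging, u_{i-2} = (u_i - 2 u_{i-1}) / -2.
u_3 = (-20 - 2*(-8)) / -2 = -4/-2 = 2
u_2 = (-8 - 2*2) / -2 = -12/-2 = 6

6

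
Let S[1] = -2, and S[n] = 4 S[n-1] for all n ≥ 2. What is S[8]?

S[2] = 4·(-2) = -8
S[3] = 4·(-8) = -32
S[4] = 4·(-32) = -128
S[5] = 4·(-128) = -512
S[6] = 4·(-512) = -2048
S[7] = 4·(-2048) = -8192
S[8] = 4·(-8192) = -32768

-32768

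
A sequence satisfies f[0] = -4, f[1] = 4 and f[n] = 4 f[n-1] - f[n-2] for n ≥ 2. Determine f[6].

f[2] = 4*4 - (-4) = 20
f[3] = 4*20 - 4 = 76
f[4] = 4*76 - 20 = 284
f[5] = 4*284 - 76 = 1060
f[6] = 4*1060 - 284 = 3956

3956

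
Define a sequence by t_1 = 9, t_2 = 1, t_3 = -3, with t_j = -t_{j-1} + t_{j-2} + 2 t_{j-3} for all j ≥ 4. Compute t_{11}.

145

t_4 = -(-3) + 1 + 2(9) = 22
t_5 = -22 + (-3) + 2(1) = -23
t_6 = -(-23) + 22 + 2(-3) = 39
t_7 = -39 + (-23) + 2(22) = -18
t_8 = -(-18) + 39 + 2(-23) = 11
t_9 = -11 + (-18) + 2(39) = 49
t_{10} = -49 + 11 + 2(-18) = -74
t_{11} = -(-74) + 49 + 2(11) = 145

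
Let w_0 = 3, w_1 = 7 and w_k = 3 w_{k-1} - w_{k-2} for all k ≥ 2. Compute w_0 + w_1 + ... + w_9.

24475

w_2 = 3·7 - 3 = 18
w_3 = 3·18 - 7 = 47
w_4 = 3·47 - 18 = 123
w_5 = 3·123 - 47 = 322
w_6 = 3·322 - 123 = 843
w_7 = 3·843 - 322 = 2207
w_8 = 3·2207 - 843 = 5778
w_9 = 3·5778 - 2207 = 15127
Sum = 3 + 7 + 18 + 47 + 123 + 322 + 843 + 2207 + 5778 + 15127 = 24475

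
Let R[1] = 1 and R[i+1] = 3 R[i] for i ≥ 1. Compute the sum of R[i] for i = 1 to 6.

R[2] = 3·1 = 3
R[3] = 3·3 = 9
R[4] = 3·9 = 27
R[5] = 3·27 = 81
R[6] = 3·81 = 243
Sum = 1 + 3 + 9 + 27 + 81 + 243 = 364

364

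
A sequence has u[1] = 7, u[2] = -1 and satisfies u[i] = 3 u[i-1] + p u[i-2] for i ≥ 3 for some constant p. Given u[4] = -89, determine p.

u[3] = -3 + 7p
u[4] = -9 + 20p
So -9 + 20p = -89, giving p = -4.

-4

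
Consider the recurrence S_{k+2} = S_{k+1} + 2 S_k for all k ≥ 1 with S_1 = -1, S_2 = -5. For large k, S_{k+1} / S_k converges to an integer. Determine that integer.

The characteristic equation is r^2 - r - 2 = 0, which factors as (r - 2)(r + 1) = 0.
So the roots are 2 and -1. Since |2| > |-1| and the coefficient of 2^k is non-zero, the ratio tends to 2.

2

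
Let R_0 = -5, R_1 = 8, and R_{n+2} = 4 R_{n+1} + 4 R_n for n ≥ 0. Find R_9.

R_2 = 4(8) + 4(-5) = 12
R_3 = 4(12) + 4(8) = 80
R_4 = 4(80) + 4(12) = 368
R_5 = 4(368) + 4(80) = 1792
R_6 = 4(1792) + 4(368) = 8640
R_7 = 4(8640) + 4(1792) = 41728
R_8 = 4(41728) + 4(8640) = 201472
R_9 = 4(201472) + 4(41728) = 972800

972800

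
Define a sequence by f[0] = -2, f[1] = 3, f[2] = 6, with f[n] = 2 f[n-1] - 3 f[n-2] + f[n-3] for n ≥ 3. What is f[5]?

f[3] = 2(6) - 3(3) + (-2) = 1
f[4] = 2(1) - 3(6) + 3 = -13
f[5] = 2(-13) - 3(1) + 6 = -23

-23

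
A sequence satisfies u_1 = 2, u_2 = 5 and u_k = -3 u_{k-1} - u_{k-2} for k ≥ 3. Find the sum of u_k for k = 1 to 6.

232

u_3 = -3(5) - 2 = -17
u_4 = -3(-17) - 5 = 46
u_5 = -3(46) - (-17) = -121
u_6 = -3(-121) - 46 = 317
Sum = 2 + 5 + (-17) + 46 + (-121) + 317 = 232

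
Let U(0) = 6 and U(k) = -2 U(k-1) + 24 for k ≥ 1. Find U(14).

-32760

The fixed point is 24/(1 + 2) = 8, so U(k) - 8 = -2(U(k-1) - 8).
Hence U(k) = -2·(-2)^k + 8.
U(14) = -2·(-2)^{14} + 8 = -2·16384 + 8 = -32760.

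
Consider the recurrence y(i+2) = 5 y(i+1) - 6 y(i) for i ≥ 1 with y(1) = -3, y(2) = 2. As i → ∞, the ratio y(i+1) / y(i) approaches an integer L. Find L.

3

The characteristic equation is r^2 - 5r + 6 = 0, which factors as (r - 3)(r - 2) = 0.
So the roots are 3 and 2. Since |3| > |2| and the coefficient of 3^i is non-zero, the ratio tends to 3.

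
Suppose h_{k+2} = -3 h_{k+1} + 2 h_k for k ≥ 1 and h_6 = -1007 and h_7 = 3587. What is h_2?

-5

Rearranging, h_{k-2} = (h_k + 3 h_{k-1}) / 2.
h_5 = (3587 + 3·(-1007)) / 2 = 566/2 = 283
h_4 = (-1007 + 3·283) / 2 = -158/2 = -79
h_3 = (283 + 3·(-79)) / 2 = 46/2 = 23
h_2 = (-79 + 3·23) / 2 = -10/2 = -5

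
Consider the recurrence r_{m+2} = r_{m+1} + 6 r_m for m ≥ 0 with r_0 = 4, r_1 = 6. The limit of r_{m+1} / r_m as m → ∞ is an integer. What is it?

The characteristic equation is r^2 - r - 6 = 0, which factors as (r - 3)(r + 2) = 0.
So the roots are 3 and -2. Since |3| > |-2| and the coefficient of 3^m is non-zero, the ratio tends to 3.

3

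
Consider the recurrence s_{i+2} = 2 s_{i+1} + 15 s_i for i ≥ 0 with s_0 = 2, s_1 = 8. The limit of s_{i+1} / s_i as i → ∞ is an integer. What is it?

The characteristic equation is r^2 - 2r - 15 = 0, which factors as (r - 5)(r + 3) = 0.
So the roots are 5 and -3. Since |5| > |-3| and the coefficient of 5^i is non-zero, the ratio tends to 5.

5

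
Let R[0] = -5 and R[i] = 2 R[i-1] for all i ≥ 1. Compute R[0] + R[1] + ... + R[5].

R[1] = 2·(-5) = -10
R[2] = 2·(-10) = -20
R[3] = 2·(-20) = -40
R[4] = 2·(-40) = -80
R[5] = 2·(-80) = -160
Sum = (-5) + (-10) + (-20) + (-40) + (-80) + (-160) = -315

-315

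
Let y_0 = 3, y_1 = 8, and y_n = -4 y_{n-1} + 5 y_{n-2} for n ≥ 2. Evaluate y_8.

-325517

y_2 = -4·8 + 5·3 = -17
y_3 = -4·(-17) + 5·8 = 108
y_4 = -4·108 + 5·(-17) = -517
y_5 = -4·(-517) + 5·108 = 2608
y_6 = -4·2608 + 5·(-517) = -13017
y_7 = -4·(-13017) + 5·2608 = 65108
y_8 = -4·65108 + 5·(-13017) = -325517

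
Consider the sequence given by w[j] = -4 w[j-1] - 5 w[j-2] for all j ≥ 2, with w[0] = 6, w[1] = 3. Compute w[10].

45318

w[2] = -4*3 - 5*6 = -42
w[3] = -4*(-42) - 5*3 = 153
w[4] = -4*153 - 5*(-42) = -402
w[5] = -4*(-402) - 5*153 = 843
w[6] = -4*843 - 5*(-402) = -1362
w[7] = -4*(-1362) - 5*843 = 1233
w[8] = -4*1233 - 5*(-1362) = 1878
w[9] = -4*1878 - 5*1233 = -13677
w[10] = -4*(-13677) - 5*1878 = 45318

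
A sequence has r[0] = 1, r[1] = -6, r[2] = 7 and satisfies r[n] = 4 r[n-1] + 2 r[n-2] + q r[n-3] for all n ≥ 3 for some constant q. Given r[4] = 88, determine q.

r[3] = 16 + q
r[4] = 78 - 2q
So 78 - 2q = 88, giving q = -5.

-5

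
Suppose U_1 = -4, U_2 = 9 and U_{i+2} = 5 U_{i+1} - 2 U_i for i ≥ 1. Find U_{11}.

U_3 = 5(9) - 2(-4) = 53
U_4 = 5(53) - 2(9) = 247
U_5 = 5(247) - 2(53) = 1129
U_6 = 5(1129) - 2(247) = 5151
U_7 = 5(5151) - 2(1129) = 23497
U_8 = 5(23497) - 2(5151) = 107183
U_9 = 5(107183) - 2(23497) = 488921
U_{10} = 5(488921) - 2(107183) = 2230239
U_{11} = 5(2230239) - 2(488921) = 10173353

10173353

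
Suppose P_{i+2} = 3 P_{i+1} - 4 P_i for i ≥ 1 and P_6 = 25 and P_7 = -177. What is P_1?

-3

Rearranging, P_{i-2} = (P_i - 3 P_{i-1}) / -4.
P_5 = (-177 - 3*25) / -4 = -252/-4 = 63
P_4 = (25 - 3*63) / -4 = -164/-4 = 41
P_3 = (63 - 3*41) / -4 = -60/-4 = 15
P_2 = (41 - 3*15) / -4 = -4/-4 = 1
P_1 = (15 - 3*1) / -4 = 12/-4 = -3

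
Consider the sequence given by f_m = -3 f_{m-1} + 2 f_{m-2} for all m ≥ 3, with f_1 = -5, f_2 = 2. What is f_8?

f_3 = -3·2 + 2·(-5) = -16
f_4 = -3·(-16) + 2·2 = 52
f_5 = -3·52 + 2·(-16) = -188
f_6 = -3·(-188) + 2·52 = 668
f_7 = -3·668 + 2·(-188) = -2380
f_8 = -3·(-2380) + 2·668 = 8476

8476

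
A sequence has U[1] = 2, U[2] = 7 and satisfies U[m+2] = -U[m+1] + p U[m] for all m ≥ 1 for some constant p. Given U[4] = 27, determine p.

U[3] = -7 + 2p
U[4] = 7 + 5p
So 7 + 5p = 27, giving p = 4.

4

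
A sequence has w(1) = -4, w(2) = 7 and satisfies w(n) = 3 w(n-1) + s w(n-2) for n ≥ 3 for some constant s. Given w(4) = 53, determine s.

2

w(3) = 21 - 4s
w(4) = 63 - 5s
So 63 - 5s = 53, giving s = 2.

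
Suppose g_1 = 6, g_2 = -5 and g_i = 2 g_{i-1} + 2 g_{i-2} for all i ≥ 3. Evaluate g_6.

g_3 = 2·(-5) + 2·6 = 2
g_4 = 2·2 + 2·(-5) = -6
g_5 = 2·(-6) + 2·2 = -8
g_6 = 2·(-8) + 2·(-6) = -28

-28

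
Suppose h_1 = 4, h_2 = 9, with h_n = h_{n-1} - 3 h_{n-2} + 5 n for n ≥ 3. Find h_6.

9

h_3 = 9 - 3·4 + 15 = 12
h_4 = 12 - 3·9 + 20 = 5
h_5 = 5 - 3·12 + 25 = -6
h_6 = (-6) - 3·5 + 30 = 9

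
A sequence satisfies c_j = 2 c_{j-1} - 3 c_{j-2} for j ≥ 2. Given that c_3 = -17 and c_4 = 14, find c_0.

2

Rearranging, c_{j-2} = (c_j - 2 c_{j-1}) / -3.
c_2 = (14 - 2(-17)) / -3 = 48/-3 = -16
c_1 = (-17 - 2(-16)) / -3 = 15/-3 = -5
c_0 = (-16 - 2(-5)) / -3 = -6/-3 = 2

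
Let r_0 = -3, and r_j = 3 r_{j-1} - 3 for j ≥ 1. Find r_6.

r_1 = 3*(-3) - 3 = -12
r_2 = 3*(-12) - 3 = -39
r_3 = 3*(-39) - 3 = -120
r_4 = 3*(-120) - 3 = -363
r_5 = 3*(-363) - 3 = -1092
r_6 = 3*(-1092) - 3 = -3279

-3279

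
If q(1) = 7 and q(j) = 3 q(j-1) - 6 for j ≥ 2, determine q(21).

The fixed point is -6/(1 - 3) = 3, so q(j) - 3 = 3(q(j-1) - 3).
Hence q(j) = 4·3^{j-1} + 3.
q(21) = 4·3^{20} + 3 = 4·3486784401 + 3 = 13947137607.

13947137607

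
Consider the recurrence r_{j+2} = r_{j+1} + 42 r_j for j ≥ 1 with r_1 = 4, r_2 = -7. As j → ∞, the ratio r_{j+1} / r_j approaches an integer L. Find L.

The characteristic equation is r^2 - r - 42 = 0, which factors as (r - 7)(r + 6) = 0.
So the roots are 7 and -6. Since |7| > |-6| and the coefficient of 7^j is non-zero, the ratio tends to 7.

7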